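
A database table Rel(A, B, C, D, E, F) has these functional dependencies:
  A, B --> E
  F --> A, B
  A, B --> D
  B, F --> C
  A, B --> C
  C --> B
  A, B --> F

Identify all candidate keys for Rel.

{A, B}, {A, C}, {F}

Closure of {F} is {A, B, C, D, E, F}, the whole schema; {F} is a candidate key.
Closure of {A, B} is {A, B, C, D, E, F}, the whole schema; {A, B} is a candidate key.
Closure of {A, C} is {A, B, C, D, E, F}, the whole schema; {A, C} is a candidate key.
These are minimal and exhaustive — every other superkey contains one of them.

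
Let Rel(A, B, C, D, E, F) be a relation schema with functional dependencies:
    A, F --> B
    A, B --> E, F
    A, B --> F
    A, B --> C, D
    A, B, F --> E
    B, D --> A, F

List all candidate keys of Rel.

{A, B}, {A, F}, {B, D}

{A, B}⁺ = {A, B, C, D, E, F}, which is every attribute, so {A, B} is a candidate key.
{A, F}⁺ = {A, B, C, D, E, F}, which is every attribute, so {A, F} is a candidate key.
{B, D}⁺ = {A, B, C, D, E, F}, which is every attribute, so {B, D} is a candidate key.
Any other superkey properly contains one of these, so there are no further candidate keys.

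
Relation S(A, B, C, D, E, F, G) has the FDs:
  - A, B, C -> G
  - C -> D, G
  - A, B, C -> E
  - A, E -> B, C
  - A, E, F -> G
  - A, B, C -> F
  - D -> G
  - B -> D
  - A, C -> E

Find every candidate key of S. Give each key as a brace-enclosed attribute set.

No FD produces {A}, so it must be in every candidate key.
{A, C}⁺ = {A, B, C, D, E, F, G}, which is every attribute, so {A, C} is a candidate key.
{A, E}⁺ = {A, B, C, D, E, F, G}, which is every attribute, so {A, E} is a candidate key.
These are minimal and exhaustive — every other superkey contains one of them.

{A, C}, {A, E}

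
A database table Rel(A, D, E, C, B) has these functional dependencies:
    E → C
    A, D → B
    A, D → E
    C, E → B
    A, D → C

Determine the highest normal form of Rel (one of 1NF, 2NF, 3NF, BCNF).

2NF

Candidate key: {A, D}. Prime attributes: {A, D}.
E → C: {E}⁺ = {B, C, E}, which is not all of the attributes, so the left side is not a superkey — BCNF is violated.
E → C has non-prime {C} on the right and a non-superkey on the left, so 3NF fails.
Checking every proper subset of each key, none determines a non-prime attribute — 2NF is satisfied.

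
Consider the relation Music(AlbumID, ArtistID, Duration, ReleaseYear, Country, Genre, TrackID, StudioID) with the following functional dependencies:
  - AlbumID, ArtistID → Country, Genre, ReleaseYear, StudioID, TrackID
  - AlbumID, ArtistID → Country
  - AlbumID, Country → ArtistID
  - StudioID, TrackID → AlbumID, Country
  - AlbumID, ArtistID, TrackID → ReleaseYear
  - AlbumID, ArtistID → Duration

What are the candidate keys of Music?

{AlbumID, ArtistID}, {AlbumID, Country}, {StudioID, TrackID}

Closure of {AlbumID, ArtistID} is {AlbumID, ArtistID, Country, Duration, Genre, ReleaseYear, StudioID, TrackID}, the whole schema; {AlbumID, ArtistID} is a candidate key.
Closure of {AlbumID, Country} is {AlbumID, ArtistID, Country, Duration, Genre, ReleaseYear, StudioID, TrackID}, the whole schema; {AlbumID, Country} is a candidate key.
Closure of {StudioID, TrackID} is {AlbumID, ArtistID, Country, Duration, Genre, ReleaseYear, StudioID, TrackID}, the whole schema; {StudioID, TrackID} is a candidate key.
Any other superkey properly contains one of these, so there are no further candidate keys.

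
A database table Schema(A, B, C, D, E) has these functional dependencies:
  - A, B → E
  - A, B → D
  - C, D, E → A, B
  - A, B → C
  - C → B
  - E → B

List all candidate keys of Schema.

{A, B}, {A, C}, {A, E}, {C, D, E}

{A, B}⁺ = {A, B, C, D, E}, which is every attribute, so {A, B} is a candidate key.
{A, C}⁺ = {A, B, C, D, E}, which is every attribute, so {A, C} is a candidate key.
{A, E}⁺ = {A, B, C, D, E}, which is every attribute, so {A, E} is a candidate key.
{C, D, E}⁺ = {A, B, C, D, E}, which is every attribute, so {C, D, E} is a candidate key.
Any other superkey properly contains one of these, so there are no further candidate keys.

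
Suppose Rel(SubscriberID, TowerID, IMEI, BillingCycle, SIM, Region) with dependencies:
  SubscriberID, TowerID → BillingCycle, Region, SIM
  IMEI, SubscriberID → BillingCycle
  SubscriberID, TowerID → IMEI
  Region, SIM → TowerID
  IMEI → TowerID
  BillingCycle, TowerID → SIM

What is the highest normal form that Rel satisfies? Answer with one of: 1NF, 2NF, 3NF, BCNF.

Candidate keys: {IMEI, SubscriberID}, {Region, SIM, SubscriberID}, {SubscriberID, TowerID}. Prime attributes: {IMEI, Region, SIM, SubscriberID, TowerID}.
Region, SIM → TowerID: {Region, SIM}⁺ = {Region, SIM, TowerID}, which is not all of the attributes, so the left side is not a superkey — BCNF is violated.
But every attribute on its right side ({TowerID}) is prime, and the same holds for every other non-superkey FD, so 3NF still holds.

3NF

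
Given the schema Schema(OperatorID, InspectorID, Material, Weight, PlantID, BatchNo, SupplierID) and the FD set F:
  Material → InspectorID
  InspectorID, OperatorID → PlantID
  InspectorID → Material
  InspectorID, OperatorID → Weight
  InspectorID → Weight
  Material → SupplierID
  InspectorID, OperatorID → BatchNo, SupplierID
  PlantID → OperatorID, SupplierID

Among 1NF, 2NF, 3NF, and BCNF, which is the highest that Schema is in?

Candidate keys: {InspectorID, OperatorID}, {InspectorID, PlantID}, {Material, OperatorID}, {Material, PlantID}. Prime attributes: {InspectorID, Material, OperatorID, PlantID}.
Material → InspectorID breaks BCNF: {Material}⁺ = {InspectorID, Material, SupplierID, Weight}, so {Material} is not a superkey.
Because {Weight} is non-prime and the left side of InspectorID → Weight is not a superkey, the relation is not in 3NF.
The proper key subset {InspectorID} of {InspectorID, OperatorID} determines non-prime {SupplierID, Weight}, so the relation is not even in 2NF.

1NF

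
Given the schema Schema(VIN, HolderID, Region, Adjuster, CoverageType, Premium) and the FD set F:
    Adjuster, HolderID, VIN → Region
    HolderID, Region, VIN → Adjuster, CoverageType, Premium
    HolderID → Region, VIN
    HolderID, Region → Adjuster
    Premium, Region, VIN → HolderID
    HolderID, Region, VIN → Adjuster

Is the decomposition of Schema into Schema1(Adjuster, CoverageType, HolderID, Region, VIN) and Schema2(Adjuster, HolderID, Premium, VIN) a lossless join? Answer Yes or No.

Yes

Schema1 ∩ Schema2 = {Adjuster, HolderID, VIN}; its closure under F is {Adjuster, CoverageType, HolderID, Premium, Region, VIN}.
This includes all of Schema1, so the common attributes are a superkey of Schema1 — the join is lossless.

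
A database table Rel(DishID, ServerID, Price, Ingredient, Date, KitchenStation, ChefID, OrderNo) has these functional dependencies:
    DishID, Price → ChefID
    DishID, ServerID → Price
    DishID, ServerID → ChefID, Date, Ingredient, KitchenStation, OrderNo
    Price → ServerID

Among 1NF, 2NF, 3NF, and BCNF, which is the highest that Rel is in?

Candidate keys: {DishID, Price}, {DishID, ServerID}. Prime attributes: {DishID, Price, ServerID}.
For Price → ServerID we have {Price}⁺ = {Price, ServerID}; {Price} is not a superkey, so BCNF fails.
Since {ServerID} ⊆ prime attributes and every other non-superkey FD also has a prime right side, the schema is in 3NF.

3NF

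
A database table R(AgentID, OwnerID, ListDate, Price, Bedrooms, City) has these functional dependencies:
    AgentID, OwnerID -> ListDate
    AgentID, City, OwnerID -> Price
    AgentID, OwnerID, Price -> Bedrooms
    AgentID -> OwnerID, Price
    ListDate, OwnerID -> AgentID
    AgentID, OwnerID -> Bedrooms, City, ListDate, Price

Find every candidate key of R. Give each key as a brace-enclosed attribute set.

{AgentID}, {ListDate, OwnerID}

Closure of {AgentID} is {AgentID, Bedrooms, City, ListDate, OwnerID, Price}, the whole schema; {AgentID} is a candidate key.
Closure of {ListDate, OwnerID} is {AgentID, Bedrooms, City, ListDate, OwnerID, Price}, the whole schema; {ListDate, OwnerID} is a candidate key.
No proper subset of any of these is a key, and no other minimal superkey exists.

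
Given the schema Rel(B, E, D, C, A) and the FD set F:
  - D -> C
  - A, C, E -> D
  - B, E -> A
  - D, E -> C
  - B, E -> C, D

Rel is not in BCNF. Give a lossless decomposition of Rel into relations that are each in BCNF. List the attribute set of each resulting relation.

{A, B, D, E}; {C, D}

Candidate key of the original relation: {B, E}.
Within {A, B, C, D, E}: {D}⁺ ∩ {A, B, C, D, E} = {C, D}, not the whole set, so D -> C violates BCNF; decompose into {C, D} and {A, B, D, E}.
{C, D} is in BCNF.
{A, B, D, E} is in BCNF.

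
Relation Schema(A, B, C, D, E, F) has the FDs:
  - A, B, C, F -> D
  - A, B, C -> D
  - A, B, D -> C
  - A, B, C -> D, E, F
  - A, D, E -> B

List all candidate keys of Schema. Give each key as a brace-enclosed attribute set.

Attributes never on any right-hand side: {A} — every candidate key must contain it.
{A, B, C}⁺ = {A, B, C, D, E, F} — all of the relation — so {A, B, C} is a candidate key.
{A, B, D}⁺ = {A, B, C, D, E, F} — all of the relation — so {A, B, D} is a candidate key.
{A, D, E}⁺ = {A, B, C, D, E, F} — all of the relation — so {A, D, E} is a candidate key.
These are minimal and exhaustive — every other superkey contains one of them.

{A, B, C}, {A, B, D}, {A, D, E}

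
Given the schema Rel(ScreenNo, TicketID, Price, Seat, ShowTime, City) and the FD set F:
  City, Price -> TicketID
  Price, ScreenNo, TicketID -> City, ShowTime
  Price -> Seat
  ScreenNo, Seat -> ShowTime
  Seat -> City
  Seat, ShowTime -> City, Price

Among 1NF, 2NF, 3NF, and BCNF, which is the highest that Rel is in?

1NF

Candidate keys: {Price, ScreenNo}, {ScreenNo, Seat}. Prime attributes: {Price, ScreenNo, Seat}.
City, Price -> TicketID breaks BCNF: {City, Price}⁺ = {City, Price, Seat, TicketID}, so {City, Price} is not a superkey.
Because {TicketID} is non-prime and the left side of City, Price -> TicketID is not a superkey, the relation is not in 3NF.
The proper key subset {Price} of {Price, ScreenNo} determines non-prime {City, TicketID}, so the relation is not even in 2NF.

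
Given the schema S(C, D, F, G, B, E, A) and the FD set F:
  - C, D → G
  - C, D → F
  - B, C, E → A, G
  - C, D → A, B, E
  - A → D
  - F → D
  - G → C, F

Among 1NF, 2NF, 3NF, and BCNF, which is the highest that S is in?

Candidate keys: {A, C}, {B, C, E}, {C, D}, {C, F}, {G}. Prime attributes: {A, B, C, D, E, F, G}.
For A → D we have {A}⁺ = {A, D}; {A} is not a superkey, so BCNF fails.
Since {D} ⊆ prime attributes and every other non-superkey FD also has a prime right side, the schema is in 3NF.

3NF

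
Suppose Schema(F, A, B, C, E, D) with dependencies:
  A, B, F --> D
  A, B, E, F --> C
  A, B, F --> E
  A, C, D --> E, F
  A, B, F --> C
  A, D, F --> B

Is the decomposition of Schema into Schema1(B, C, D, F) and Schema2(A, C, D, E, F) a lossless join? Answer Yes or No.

No

Schema1 ∩ Schema2 = {C, D, F}; its closure under F is {C, D, F}.
The closure covers neither Schema1 nor Schema2 entirely; the join is not lossless.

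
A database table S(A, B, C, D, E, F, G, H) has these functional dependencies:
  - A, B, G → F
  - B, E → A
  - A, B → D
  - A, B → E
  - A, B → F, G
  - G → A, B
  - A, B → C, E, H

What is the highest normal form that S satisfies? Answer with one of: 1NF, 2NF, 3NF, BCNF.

Candidate keys: {A, B}, {B, E}, {G}. Prime attributes: {A, B, E, G}.
The left-hand side of every FD is a superkey, so BCNF is satisfied.

BCNF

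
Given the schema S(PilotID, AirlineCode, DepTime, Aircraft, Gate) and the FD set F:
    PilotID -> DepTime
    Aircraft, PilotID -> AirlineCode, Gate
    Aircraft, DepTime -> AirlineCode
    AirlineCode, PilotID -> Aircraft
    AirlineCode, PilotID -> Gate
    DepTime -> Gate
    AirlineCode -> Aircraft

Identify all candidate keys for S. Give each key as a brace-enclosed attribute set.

No FD produces {PilotID}, so it must be in every candidate key.
{Aircraft, PilotID}⁺ = {Aircraft, AirlineCode, DepTime, Gate, PilotID} — all of the relation — so {Aircraft, PilotID} is a candidate key.
{AirlineCode, PilotID}⁺ = {Aircraft, AirlineCode, DepTime, Gate, PilotID} — all of the relation — so {AirlineCode, PilotID} is a candidate key.
These are minimal and exhaustive — every other superkey contains one of them.

{Aircraft, PilotID}, {AirlineCode, PilotID}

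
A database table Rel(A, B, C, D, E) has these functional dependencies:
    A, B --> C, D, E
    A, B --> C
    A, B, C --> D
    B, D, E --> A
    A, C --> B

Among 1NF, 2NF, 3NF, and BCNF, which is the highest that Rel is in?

BCNF

Candidate keys: {A, B}, {A, C}, {B, D, E}. Prime attributes: {A, B, C, D, E}.
The left-hand side of every FD is a superkey, so BCNF is satisfied.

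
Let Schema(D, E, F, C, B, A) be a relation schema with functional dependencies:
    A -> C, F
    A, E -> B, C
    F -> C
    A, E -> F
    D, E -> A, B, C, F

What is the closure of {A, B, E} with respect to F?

Start with {A, B, E}.
A -> C, F applies; add {C, F} → now {A, B, C, E, F}.
No further FD applies.

{A, B, C, E, F}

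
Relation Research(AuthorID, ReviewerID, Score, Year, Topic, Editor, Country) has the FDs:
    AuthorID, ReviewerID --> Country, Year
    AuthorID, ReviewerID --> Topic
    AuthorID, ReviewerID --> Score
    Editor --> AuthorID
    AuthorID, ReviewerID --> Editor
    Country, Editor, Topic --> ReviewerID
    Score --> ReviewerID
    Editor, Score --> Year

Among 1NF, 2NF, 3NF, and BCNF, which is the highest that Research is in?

3NF

Candidate keys: {AuthorID, ReviewerID}, {AuthorID, Score}, {Country, Editor, Topic}, {Editor, ReviewerID}, {Editor, Score}. Prime attributes: {AuthorID, Country, Editor, ReviewerID, Score, Topic}.
Editor --> AuthorID breaks BCNF: {Editor}⁺ = {AuthorID, Editor}, so {Editor} is not a superkey.
Since {AuthorID} ⊆ prime attributes and every other non-superkey FD also has a prime right side, the schema is in 3NF.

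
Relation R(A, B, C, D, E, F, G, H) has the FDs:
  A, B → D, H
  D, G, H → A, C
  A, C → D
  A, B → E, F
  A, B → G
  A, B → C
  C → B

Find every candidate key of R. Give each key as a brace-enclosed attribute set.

{A, B}⁺ = {A, B, C, D, E, F, G, H} — all of the relation — so {A, B} is a candidate key.
{A, C}⁺ = {A, B, C, D, E, F, G, H} — all of the relation — so {A, C} is a candidate key.
{D, G, H}⁺ = {A, B, C, D, E, F, G, H} — all of the relation — so {D, G, H} is a candidate key.
Any other superkey properly contains one of these, so there are no further candidate keys.

{A, B}, {A, C}, {D, G, H}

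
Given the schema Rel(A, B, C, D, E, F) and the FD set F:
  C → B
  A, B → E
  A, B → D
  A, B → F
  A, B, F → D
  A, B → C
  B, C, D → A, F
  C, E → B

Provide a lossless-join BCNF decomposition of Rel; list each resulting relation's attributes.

{A, C, D, E, F}; {B, C}

Candidate keys of the original relation: {A, B}, {A, C}, {C, D}.
In {A, B, C, D, E, F}, {C} is not a superkey ({C}⁺ restricted to this set is {B, C}), so split on C → B into {B, C} and {A, C, D, E, F}.
{B, C}: every determinant is a superkey — BCNF.
{A, C, D, E, F}: every determinant is a superkey — BCNF.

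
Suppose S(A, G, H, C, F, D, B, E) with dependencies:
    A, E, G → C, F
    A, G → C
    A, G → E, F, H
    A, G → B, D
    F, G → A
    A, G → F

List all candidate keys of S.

{A, G}, {F, G}

{G} never appears on the right of any FD, so every key must include it.
{A, G} is a candidate key since {A, G}⁺ = {A, B, C, D, E, F, G, H} covers every attribute.
{F, G} is a candidate key since {F, G}⁺ = {A, B, C, D, E, F, G, H} covers every attribute.
These are minimal and exhaustive — every other superkey contains one of them.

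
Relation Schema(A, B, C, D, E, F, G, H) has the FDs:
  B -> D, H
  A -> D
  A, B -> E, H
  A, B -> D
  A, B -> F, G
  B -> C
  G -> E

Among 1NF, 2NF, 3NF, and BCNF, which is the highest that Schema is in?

1NF

Candidate key: {A, B}. Prime attributes: {A, B}.
B -> D, H: {B}⁺ = {B, C, D, H}, which is not all of the attributes, so the left side is not a superkey — BCNF is violated.
B -> D, H determines the non-prime attributes {D, H} from a non-superkey — 3NF is violated.
The proper key subset {A} of {A, B} determines non-prime {D}, so the relation is not even in 2NF.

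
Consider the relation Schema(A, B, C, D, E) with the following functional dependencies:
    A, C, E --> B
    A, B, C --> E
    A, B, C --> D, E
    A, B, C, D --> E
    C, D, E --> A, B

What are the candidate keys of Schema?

No FD produces {C}, so it must be in every candidate key.
{A, B, C}⁺ = {A, B, C, D, E}, which is every attribute, so {A, B, C} is a candidate key.
{A, C, E}⁺ = {A, B, C, D, E}, which is every attribute, so {A, C, E} is a candidate key.
{C, D, E}⁺ = {A, B, C, D, E}, which is every attribute, so {C, D, E} is a candidate key.
No proper subset of any of these is a key, and no other minimal superkey exists.

{A, B, C}, {A, C, E}, {C, D, E}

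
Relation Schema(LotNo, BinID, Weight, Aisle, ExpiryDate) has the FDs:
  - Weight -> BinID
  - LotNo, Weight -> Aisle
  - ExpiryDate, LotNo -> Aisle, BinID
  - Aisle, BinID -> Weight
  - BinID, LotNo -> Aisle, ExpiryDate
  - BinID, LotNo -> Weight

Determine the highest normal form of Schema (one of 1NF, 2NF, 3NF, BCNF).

3NF

Candidate keys: {BinID, LotNo}, {ExpiryDate, LotNo}, {LotNo, Weight}. Prime attributes: {BinID, ExpiryDate, LotNo, Weight}.
Weight -> BinID: {Weight}⁺ = {BinID, Weight}, which is not all of the attributes, so the left side is not a superkey — BCNF is violated.
Since {BinID} ⊆ prime attributes and every other non-superkey FD also has a prime right side, the schema is in 3NF.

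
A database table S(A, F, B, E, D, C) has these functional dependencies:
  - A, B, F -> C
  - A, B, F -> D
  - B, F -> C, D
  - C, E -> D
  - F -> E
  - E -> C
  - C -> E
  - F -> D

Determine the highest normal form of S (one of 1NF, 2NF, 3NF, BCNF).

1NF

Candidate key: {A, B, F}. Prime attributes: {A, B, F}.
B, F -> C, D: {B, F}⁺ = {B, C, D, E, F}, which is not all of the attributes, so the left side is not a superkey — BCNF is violated.
Because {C, D} are non-prime and the left side of B, F -> C, D is not a superkey, the relation is not in 3NF.
{F} is a proper subset of the key {A, B, F}, and {F}⁺ contains the non-prime attributes {C, D, E} — a partial dependency, so 2NF is violated.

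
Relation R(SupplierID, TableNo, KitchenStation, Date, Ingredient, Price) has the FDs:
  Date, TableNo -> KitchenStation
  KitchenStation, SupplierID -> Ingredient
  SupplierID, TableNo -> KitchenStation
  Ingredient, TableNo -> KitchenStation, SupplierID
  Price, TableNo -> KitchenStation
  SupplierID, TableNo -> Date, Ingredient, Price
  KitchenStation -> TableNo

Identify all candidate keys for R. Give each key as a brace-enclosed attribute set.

{Ingredient, KitchenStation}⁺ = {Date, Ingredient, KitchenStation, Price, SupplierID, TableNo} — all of the relation — so {Ingredient, KitchenStation} is a candidate key.
{Ingredient, TableNo}⁺ = {Date, Ingredient, KitchenStation, Price, SupplierID, TableNo} — all of the relation — so {Ingredient, TableNo} is a candidate key.
{KitchenStation, SupplierID}⁺ = {Date, Ingredient, KitchenStation, Price, SupplierID, TableNo} — all of the relation — so {KitchenStation, SupplierID} is a candidate key.
{SupplierID, TableNo}⁺ = {Date, Ingredient, KitchenStation, Price, SupplierID, TableNo} — all of the relation — so {SupplierID, TableNo} is a candidate key.
These are minimal and exhaustive — every other superkey contains one of them.

{Ingredient, KitchenStation}, {Ingredient, TableNo}, {KitchenStation, SupplierID}, {SupplierID, TableNo}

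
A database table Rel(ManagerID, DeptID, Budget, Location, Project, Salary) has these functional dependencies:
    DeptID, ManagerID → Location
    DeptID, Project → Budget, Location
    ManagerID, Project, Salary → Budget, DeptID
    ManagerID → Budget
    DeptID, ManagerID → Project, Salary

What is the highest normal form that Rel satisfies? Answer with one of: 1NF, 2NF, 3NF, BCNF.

1NF

Candidate keys: {DeptID, ManagerID}, {ManagerID, Project, Salary}. Prime attributes: {DeptID, ManagerID, Project, Salary}.
DeptID, Project → Budget, Location: {DeptID, Project}⁺ = {Budget, DeptID, Location, Project}, which is not all of the attributes, so the left side is not a superkey — BCNF is violated.
DeptID, Project → Budget, Location has non-prime {Budget, Location} on the right and a non-superkey on the left, so 3NF fails.
The proper key subset {ManagerID} of {DeptID, ManagerID} determines non-prime {Budget}, so the relation is not even in 2NF.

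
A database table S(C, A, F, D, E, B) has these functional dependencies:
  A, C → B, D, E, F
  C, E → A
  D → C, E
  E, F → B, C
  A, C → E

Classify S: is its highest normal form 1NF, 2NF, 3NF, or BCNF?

BCNF

Candidate keys: {A, C}, {C, E}, {D}, {E, F}. Prime attributes: {A, C, D, E, F}.
Every FD has a superkey on the left, so the relation is in BCNF.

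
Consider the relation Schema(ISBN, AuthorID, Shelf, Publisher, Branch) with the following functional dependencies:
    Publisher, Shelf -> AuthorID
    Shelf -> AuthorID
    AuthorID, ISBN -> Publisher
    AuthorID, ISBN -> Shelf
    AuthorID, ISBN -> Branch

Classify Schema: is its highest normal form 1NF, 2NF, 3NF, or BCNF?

Candidate keys: {AuthorID, ISBN}, {ISBN, Shelf}. Prime attributes: {AuthorID, ISBN, Shelf}.
Publisher, Shelf -> AuthorID: {Publisher, Shelf}⁺ = {AuthorID, Publisher, Shelf}, which is not all of the attributes, so the left side is not a superkey — BCNF is violated.
But every attribute on its right side ({AuthorID}) is prime, and the same holds for every other non-superkey FD, so 3NF still holds.

3NF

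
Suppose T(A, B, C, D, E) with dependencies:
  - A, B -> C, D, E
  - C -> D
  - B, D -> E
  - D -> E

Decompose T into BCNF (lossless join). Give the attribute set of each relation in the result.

Candidate key of the original relation: {A, B}.
Within {A, B, C, D, E}: {C}⁺ ∩ {A, B, C, D, E} = {C, D, E}, not the whole set, so C -> D, E violates BCNF; decompose into {C, D, E} and {A, B, C}.
Within {C, D, E}: {D}⁺ ∩ {C, D, E} = {D, E}, not the whole set, so D -> E violates BCNF; decompose into {D, E} and {C, D}.
{D, E} has no BCNF violation.
{C, D} has no BCNF violation.
{A, B, C} has no BCNF violation.

{A, B, C}; {C, D}; {D, E}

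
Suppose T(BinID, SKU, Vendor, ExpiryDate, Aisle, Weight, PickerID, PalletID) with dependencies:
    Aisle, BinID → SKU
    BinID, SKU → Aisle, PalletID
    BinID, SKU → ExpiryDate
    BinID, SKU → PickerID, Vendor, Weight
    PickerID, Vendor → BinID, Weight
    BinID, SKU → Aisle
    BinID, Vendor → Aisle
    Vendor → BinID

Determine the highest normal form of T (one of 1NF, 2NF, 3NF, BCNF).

Candidate keys: {Aisle, BinID}, {BinID, SKU}, {Vendor}. Prime attributes: {Aisle, BinID, SKU, Vendor}.
Every FD has a superkey on the left, so the relation is in BCNF.

BCNF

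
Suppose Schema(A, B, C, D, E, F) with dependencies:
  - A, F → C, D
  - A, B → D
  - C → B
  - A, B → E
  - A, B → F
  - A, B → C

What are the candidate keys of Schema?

{A, B}, {A, C}, {A, F}

Attributes never on any right-hand side: {A} — every candidate key must contain it.
{A, B}⁺ = {A, B, C, D, E, F} — all of the relation — so {A, B} is a candidate key.
{A, C}⁺ = {A, B, C, D, E, F} — all of the relation — so {A, C} is a candidate key.
{A, F}⁺ = {A, B, C, D, E, F} — all of the relation — so {A, F} is a candidate key.
No proper subset of any of these is a key, and no other minimal superkey exists.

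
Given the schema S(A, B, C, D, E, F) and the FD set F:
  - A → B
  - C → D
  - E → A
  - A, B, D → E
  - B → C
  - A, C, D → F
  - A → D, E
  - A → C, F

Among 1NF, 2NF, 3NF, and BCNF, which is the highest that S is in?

2NF

Candidate keys: {A}, {E}. Prime attributes: {A, E}.
For C → D we have {C}⁺ = {C, D}; {C} is not a superkey, so BCNF fails.
C → D has non-prime {D} on the right and a non-superkey on the left, so 3NF fails.
Every candidate key is a single attribute, so no partial dependency is possible; 2NF holds.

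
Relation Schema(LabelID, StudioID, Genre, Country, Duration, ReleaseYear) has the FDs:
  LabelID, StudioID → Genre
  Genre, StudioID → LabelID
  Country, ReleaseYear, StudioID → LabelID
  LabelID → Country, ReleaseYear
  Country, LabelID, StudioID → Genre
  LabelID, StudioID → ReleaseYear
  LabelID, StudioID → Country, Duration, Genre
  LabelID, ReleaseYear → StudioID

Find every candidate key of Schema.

Closure of {LabelID} is {Country, Duration, Genre, LabelID, ReleaseYear, StudioID}, the whole schema; {LabelID} is a candidate key.
Closure of {Genre, StudioID} is {Country, Duration, Genre, LabelID, ReleaseYear, StudioID}, the whole schema; {Genre, StudioID} is a candidate key.
Closure of {Country, ReleaseYear, StudioID} is {Country, Duration, Genre, LabelID, ReleaseYear, StudioID}, the whole schema; {Country, ReleaseYear, StudioID} is a candidate key.
Any other superkey properly contains one of these, so there are no further candidate keys.

{Country, ReleaseYear, StudioID}, {Genre, StudioID}, {LabelID}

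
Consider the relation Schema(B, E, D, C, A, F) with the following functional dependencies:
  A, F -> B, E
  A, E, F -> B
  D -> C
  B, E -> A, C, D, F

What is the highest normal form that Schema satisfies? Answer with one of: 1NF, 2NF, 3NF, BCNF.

2NF

Candidate keys: {A, F}, {B, E}. Prime attributes: {A, B, E, F}.
D -> C: {D}⁺ = {C, D}, which is not all of the attributes, so the left side is not a superkey — BCNF is violated.
D -> C has non-prime {C} on the right and a non-superkey on the left, so 3NF fails.
No proper subset of a key has a non-prime attribute in its closure, so there is no partial dependency; 2NF holds.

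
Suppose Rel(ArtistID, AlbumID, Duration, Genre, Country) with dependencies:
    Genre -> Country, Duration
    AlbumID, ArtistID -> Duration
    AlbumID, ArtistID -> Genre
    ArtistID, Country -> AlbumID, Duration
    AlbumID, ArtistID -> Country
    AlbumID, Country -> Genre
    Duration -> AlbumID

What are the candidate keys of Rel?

{AlbumID, ArtistID}, {ArtistID, Country}, {ArtistID, Duration}, {ArtistID, Genre}

{ArtistID} never appears on the right of any FD, so every key must include it.
{AlbumID, ArtistID} is a candidate key since {AlbumID, ArtistID}⁺ = {AlbumID, ArtistID, Country, Duration, Genre} covers every attribute.
{ArtistID, Country} is a candidate key since {ArtistID, Country}⁺ = {AlbumID, ArtistID, Country, Duration, Genre} covers every attribute.
{ArtistID, Duration} is a candidate key since {ArtistID, Duration}⁺ = {AlbumID, ArtistID, Country, Duration, Genre} covers every attribute.
{ArtistID, Genre} is a candidate key since {ArtistID, Genre}⁺ = {AlbumID, ArtistID, Country, Duration, Genre} covers every attribute.
Any other superkey properly contains one of these, so there are no further candidate keys.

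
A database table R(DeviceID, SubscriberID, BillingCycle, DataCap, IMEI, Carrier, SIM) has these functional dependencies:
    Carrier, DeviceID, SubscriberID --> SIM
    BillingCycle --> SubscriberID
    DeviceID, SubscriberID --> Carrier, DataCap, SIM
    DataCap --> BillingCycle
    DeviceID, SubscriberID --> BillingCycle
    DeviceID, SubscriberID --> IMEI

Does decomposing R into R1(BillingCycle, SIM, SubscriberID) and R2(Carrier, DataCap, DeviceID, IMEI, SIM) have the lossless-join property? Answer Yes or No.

No

R1 ∩ R2 = {SIM}; its closure under F is {SIM}.
Neither R1 nor R2 is contained in that closure, so the decomposition is lossy.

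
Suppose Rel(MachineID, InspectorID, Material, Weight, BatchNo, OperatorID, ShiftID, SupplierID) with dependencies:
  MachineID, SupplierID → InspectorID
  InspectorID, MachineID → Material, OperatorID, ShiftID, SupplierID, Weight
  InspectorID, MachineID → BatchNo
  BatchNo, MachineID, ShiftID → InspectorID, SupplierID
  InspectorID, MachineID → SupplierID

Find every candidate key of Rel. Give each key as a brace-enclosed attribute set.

{BatchNo, MachineID, ShiftID}, {InspectorID, MachineID}, {MachineID, SupplierID}

{MachineID} never appears on the right of any FD, so every key must include it.
{InspectorID, MachineID} is a candidate key since {InspectorID, MachineID}⁺ = {BatchNo, InspectorID, MachineID, Material, OperatorID, ShiftID, SupplierID, Weight} covers every attribute.
{MachineID, SupplierID} is a candidate key since {MachineID, SupplierID}⁺ = {BatchNo, InspectorID, MachineID, Material, OperatorID, ShiftID, SupplierID, Weight} covers every attribute.
{BatchNo, MachineID, ShiftID} is a candidate key since {BatchNo, MachineID, ShiftID}⁺ = {BatchNo, InspectorID, MachineID, Material, OperatorID, ShiftID, SupplierID, Weight} covers every attribute.
No proper subset of any of these is a key, and no other minimal superkey exists.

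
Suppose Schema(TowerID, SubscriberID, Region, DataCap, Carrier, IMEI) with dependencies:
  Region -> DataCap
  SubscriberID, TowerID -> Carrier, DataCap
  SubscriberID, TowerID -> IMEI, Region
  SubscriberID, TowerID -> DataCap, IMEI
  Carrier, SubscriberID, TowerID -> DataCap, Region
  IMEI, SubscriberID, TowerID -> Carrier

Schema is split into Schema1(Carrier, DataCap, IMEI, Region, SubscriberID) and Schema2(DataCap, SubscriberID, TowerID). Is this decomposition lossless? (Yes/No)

No

The shared attributes are {DataCap, SubscriberID} and {DataCap, SubscriberID}⁺ = {DataCap, SubscriberID}.
Neither Schema1 nor Schema2 is contained in that closure, so the decomposition is lossy.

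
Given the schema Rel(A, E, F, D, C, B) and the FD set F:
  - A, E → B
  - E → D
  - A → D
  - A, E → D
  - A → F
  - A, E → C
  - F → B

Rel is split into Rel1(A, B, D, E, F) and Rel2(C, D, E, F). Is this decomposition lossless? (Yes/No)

Rel1 ∩ Rel2 = {D, E, F}; its closure under F is {B, D, E, F}.
Neither Rel1 nor Rel2 is contained in that closure, so the decomposition is lossy.

No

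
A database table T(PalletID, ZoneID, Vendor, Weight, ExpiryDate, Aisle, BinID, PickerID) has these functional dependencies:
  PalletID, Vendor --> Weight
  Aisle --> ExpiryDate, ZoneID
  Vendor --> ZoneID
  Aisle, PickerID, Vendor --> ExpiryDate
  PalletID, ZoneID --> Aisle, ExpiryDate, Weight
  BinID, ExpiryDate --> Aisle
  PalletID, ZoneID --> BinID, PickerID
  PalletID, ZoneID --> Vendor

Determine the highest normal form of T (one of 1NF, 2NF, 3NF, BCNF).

3NF

Candidate keys: {Aisle, PalletID}, {BinID, ExpiryDate, PalletID}, {PalletID, Vendor}, {PalletID, ZoneID}. Prime attributes: {Aisle, BinID, ExpiryDate, PalletID, Vendor, ZoneID}.
For Aisle --> ExpiryDate, ZoneID we have {Aisle}⁺ = {Aisle, ExpiryDate, ZoneID}; {Aisle} is not a superkey, so BCNF fails.
But every attribute on its right side ({ExpiryDate, ZoneID}) is prime, and the same holds for every other non-superkey FD, so 3NF still holds.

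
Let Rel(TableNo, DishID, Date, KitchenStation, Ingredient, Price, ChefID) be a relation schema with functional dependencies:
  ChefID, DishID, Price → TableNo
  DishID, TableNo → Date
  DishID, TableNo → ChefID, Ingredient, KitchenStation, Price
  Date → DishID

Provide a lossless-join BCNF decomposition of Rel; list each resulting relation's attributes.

Candidate keys of the original relation: {ChefID, Date, Price}, {ChefID, DishID, Price}, {Date, TableNo}, {DishID, TableNo}.
In {ChefID, Date, DishID, Ingredient, KitchenStation, Price, TableNo}, {Date} is not a superkey ({Date}⁺ restricted to this set is {Date, DishID}), so split on Date → DishID into {Date, DishID} and {ChefID, Date, Ingredient, KitchenStation, Price, TableNo}.
{Date, DishID}: every determinant is a superkey — BCNF.
{ChefID, Date, Ingredient, KitchenStation, Price, TableNo}: every determinant is a superkey — BCNF.

{ChefID, Date, Ingredient, KitchenStation, Price, TableNo}; {Date, DishID}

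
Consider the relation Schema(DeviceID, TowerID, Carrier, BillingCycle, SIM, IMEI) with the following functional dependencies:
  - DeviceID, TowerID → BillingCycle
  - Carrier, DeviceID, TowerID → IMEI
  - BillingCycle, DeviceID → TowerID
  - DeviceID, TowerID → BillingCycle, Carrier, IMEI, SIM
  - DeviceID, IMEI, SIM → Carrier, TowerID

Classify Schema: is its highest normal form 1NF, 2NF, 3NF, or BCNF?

BCNF

Candidate keys: {BillingCycle, DeviceID}, {DeviceID, IMEI, SIM}, {DeviceID, TowerID}. Prime attributes: {BillingCycle, DeviceID, IMEI, SIM, TowerID}.
Every FD has a superkey on the left, so the relation is in BCNF.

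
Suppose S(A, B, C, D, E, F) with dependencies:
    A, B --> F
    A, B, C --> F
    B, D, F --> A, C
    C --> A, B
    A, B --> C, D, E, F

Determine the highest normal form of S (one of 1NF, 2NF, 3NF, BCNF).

BCNF

Candidate keys: {A, B}, {B, D, F}, {C}. Prime attributes: {A, B, C, D, F}.
The left-hand side of every FD is a superkey, so BCNF is satisfied.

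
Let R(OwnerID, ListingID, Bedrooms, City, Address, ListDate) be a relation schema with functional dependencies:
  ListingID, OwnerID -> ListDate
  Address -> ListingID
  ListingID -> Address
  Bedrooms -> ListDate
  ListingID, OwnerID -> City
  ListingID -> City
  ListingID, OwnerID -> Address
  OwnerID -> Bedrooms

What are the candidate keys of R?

{Address, OwnerID}, {ListingID, OwnerID}

Attributes never on any right-hand side: {OwnerID} — every candidate key must contain it.
Closure of {Address, OwnerID} is {Address, Bedrooms, City, ListDate, ListingID, OwnerID}, the whole schema; {Address, OwnerID} is a candidate key.
Closure of {ListingID, OwnerID} is {Address, Bedrooms, City, ListDate, ListingID, OwnerID}, the whole schema; {ListingID, OwnerID} is a candidate key.
Any other superkey properly contains one of these, so there are no further candidate keys.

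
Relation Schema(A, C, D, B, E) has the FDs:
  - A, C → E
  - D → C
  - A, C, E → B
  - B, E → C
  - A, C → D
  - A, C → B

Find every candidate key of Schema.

{A, B, E}, {A, C}, {A, D}

{A} never appears on the right of any FD, so every key must include it.
{A, C}⁺ = {A, B, C, D, E}, which is every attribute, so {A, C} is a candidate key.
{A, D}⁺ = {A, B, C, D, E}, which is every attribute, so {A, D} is a candidate key.
{A, B, E}⁺ = {A, B, C, D, E}, which is every attribute, so {A, B, E} is a candidate key.
No proper subset of any of these is a key, and no other minimal superkey exists.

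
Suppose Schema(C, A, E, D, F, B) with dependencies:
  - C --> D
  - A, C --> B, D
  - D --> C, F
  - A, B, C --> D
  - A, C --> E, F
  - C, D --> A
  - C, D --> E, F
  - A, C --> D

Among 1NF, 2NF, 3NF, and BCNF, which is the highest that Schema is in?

Candidate keys: {C}, {D}. Prime attributes: {C, D}.
The left-hand side of every FD is a superkey, so BCNF is satisfied.

BCNF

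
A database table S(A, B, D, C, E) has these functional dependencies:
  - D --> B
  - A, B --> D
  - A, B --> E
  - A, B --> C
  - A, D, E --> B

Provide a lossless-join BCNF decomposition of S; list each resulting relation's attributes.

{A, C, D, E}; {B, D}

Candidate keys of the original relation: {A, B}, {A, D}.
Within {A, B, C, D, E}: {D}⁺ ∩ {A, B, C, D, E} = {B, D}, not the whole set, so D --> B violates BCNF; decompose into {B, D} and {A, C, D, E}.
{B, D} is in BCNF.
{A, C, D, E} is in BCNF.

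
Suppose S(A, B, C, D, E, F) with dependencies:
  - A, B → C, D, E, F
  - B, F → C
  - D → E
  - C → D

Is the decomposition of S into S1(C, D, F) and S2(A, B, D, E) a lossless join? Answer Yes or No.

The shared attributes are {D} and {D}⁺ = {D, E}.
Neither S1 nor S2 is contained in that closure, so the decomposition is lossy.

No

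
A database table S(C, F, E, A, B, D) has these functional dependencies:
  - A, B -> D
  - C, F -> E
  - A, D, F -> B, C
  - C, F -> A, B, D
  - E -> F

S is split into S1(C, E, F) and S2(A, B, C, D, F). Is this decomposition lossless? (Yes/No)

Yes

Common attributes: {C, F}; their closure is {A, B, C, D, E, F}.
This includes all of S1, so the common attributes are a superkey of S1 — the join is lossless.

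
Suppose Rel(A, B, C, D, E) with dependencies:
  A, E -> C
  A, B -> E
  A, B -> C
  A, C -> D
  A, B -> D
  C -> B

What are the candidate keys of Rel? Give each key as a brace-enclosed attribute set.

Attributes never on any right-hand side: {A} — every candidate key must contain it.
{A, B} is a candidate key since {A, B}⁺ = {A, B, C, D, E} covers every attribute.
{A, C} is a candidate key since {A, C}⁺ = {A, B, C, D, E} covers every attribute.
{A, E} is a candidate key since {A, E}⁺ = {A, B, C, D, E} covers every attribute.
Any other superkey properly contains one of these, so there are no further candidate keys.

{A, B}, {A, C}, {A, E}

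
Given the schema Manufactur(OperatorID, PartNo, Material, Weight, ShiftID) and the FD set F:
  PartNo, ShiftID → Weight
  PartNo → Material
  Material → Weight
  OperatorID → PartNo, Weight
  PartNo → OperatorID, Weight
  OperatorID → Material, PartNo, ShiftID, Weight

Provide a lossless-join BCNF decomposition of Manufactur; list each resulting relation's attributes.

Candidate keys of the original relation: {OperatorID}, {PartNo}.
{Material, OperatorID, PartNo, ShiftID, Weight}: {Material} determines {Material, Weight} here but is not a superkey — split on Material → Weight, giving {Material, Weight} and {Material, OperatorID, PartNo, ShiftID}.
{Material, Weight}: every determinant is a superkey — BCNF.
{Material, OperatorID, PartNo, ShiftID}: every determinant is a superkey — BCNF.

{Material, OperatorID, PartNo, ShiftID}; {Material, Weight}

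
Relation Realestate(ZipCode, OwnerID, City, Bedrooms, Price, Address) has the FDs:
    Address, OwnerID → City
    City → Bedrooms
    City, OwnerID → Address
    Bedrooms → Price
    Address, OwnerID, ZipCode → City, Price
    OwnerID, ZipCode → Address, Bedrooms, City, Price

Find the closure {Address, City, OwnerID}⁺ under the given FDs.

Start with {Address, City, OwnerID}.
City → Bedrooms applies; add {Bedrooms} → now {Address, Bedrooms, City, OwnerID}.
Bedrooms → Price applies; add {Price} → now {Address, Bedrooms, City, OwnerID, Price}.
No further FD applies.

{Address, Bedrooms, City, OwnerID, Price}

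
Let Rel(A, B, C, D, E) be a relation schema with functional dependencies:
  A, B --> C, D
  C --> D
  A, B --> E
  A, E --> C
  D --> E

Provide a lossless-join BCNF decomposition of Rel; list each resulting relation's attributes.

Candidate key of the original relation: {A, B}.
{A, B, C, D, E}: {C} determines {C, D, E} here but is not a superkey — split on C --> D, E, giving {C, D, E} and {A, B, C}.
{C, D, E}: {D} determines {D, E} here but is not a superkey — split on D --> E, giving {D, E} and {C, D}.
{D, E}: every determinant is a superkey — BCNF.
{C, D}: every determinant is a superkey — BCNF.
{A, B, C}: every determinant is a superkey — BCNF.

{A, B, C}; {C, D}; {D, E}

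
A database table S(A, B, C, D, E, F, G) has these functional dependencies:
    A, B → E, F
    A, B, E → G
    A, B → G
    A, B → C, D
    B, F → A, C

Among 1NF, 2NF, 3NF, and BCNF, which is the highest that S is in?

BCNF

Candidate keys: {A, B}, {B, F}. Prime attributes: {A, B, F}.
Every FD has a superkey on the left, so the relation is in BCNF.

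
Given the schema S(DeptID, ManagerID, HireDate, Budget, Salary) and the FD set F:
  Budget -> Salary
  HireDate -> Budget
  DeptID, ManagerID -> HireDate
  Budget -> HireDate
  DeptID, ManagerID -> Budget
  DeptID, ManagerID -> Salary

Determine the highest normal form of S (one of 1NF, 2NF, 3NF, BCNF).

Candidate key: {DeptID, ManagerID}. Prime attributes: {DeptID, ManagerID}.
Budget -> Salary: {Budget}⁺ = {Budget, HireDate, Salary}, which is not all of the attributes, so the left side is not a superkey — BCNF is violated.
Budget -> Salary has non-prime {Salary} on the right and a non-superkey on the left, so 3NF fails.
No non-prime attribute depends on a proper subset of any candidate key, so 2NF holds.

2NF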